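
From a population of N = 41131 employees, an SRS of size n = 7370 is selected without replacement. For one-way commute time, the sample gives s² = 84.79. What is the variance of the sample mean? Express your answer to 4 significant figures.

0.009443

Under SRS without replacement, Var(ȳ) = (1 − f)·s²/n with f = n/N = 7370/41131 = 0.17918358.
Var(ȳ) = (1 − 0.17918358)·84.79/7370 = 0.82081642·0.011504749 = 0.0094432868.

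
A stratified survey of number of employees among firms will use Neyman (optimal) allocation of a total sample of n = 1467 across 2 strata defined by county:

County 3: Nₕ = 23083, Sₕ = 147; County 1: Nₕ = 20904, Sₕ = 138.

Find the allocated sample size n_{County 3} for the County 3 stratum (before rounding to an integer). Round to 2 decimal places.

792.91

Neyman allocation: nₕ = n·NₕSₕ / Σⱼ NⱼSⱼ.
Σ NⱼSⱼ = 23083·147 + 20904·138 = 6.277953 × 10^6.
n_{County 3} = 1467·23083·147 / (6.277953 × 10^6) = 792.91.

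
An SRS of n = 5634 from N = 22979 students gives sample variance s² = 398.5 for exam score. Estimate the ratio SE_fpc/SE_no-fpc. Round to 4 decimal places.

0.8688

f = n/N = 5634/22979 = 0.24518038.
SE_no-fpc = √(s²/n) = 0.26595352; SE_fpc = √((1−f)s²/n) = 0.23106136.
Ratio = √(1−f) = 0.86880356.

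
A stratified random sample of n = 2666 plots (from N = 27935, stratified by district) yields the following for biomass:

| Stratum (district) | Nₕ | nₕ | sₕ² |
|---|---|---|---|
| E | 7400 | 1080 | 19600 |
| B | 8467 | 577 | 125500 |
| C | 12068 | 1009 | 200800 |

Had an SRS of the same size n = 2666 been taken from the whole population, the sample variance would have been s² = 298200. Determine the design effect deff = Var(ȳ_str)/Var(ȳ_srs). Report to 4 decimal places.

Var(ȳ_str) = Σ Wₕ²(1−fₕ)sₕ²/nₕ with Wₕ = Nₕ/27935:
  E: (7400/27935)²·(1−1080/7400)·19600/1080 = 1.0876365
  B: (8467/27935)²·(1−577/8467)·125500/577 = 18.619891
  C: (12068/27935)²·(1−1009/12068)·200800/1009 = 34.035047
  → Var(ȳ_str) = 53.742575.
Var(ȳ_srs) = (1 − 2666/27935)·298200/2666 = 101.17818.
deff = 53.742575 / 101.17818 = 0.5312.

0.5312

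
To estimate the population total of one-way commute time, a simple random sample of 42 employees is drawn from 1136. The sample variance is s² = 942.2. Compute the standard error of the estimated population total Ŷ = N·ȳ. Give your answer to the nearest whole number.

5280

Var(Ŷ) = N²·Var(ȳ) = N²·(1 − n/N)·s²/n.
f = 42/1136 = 0.03697183; Var(ȳ) = 0.96302817·942.2/42 = 21.603932.
Var(Ŷ) = 1136² · 21.603932 = 2.7879788 × 10^7.
SE(Ŷ) = √(2.7879788 × 10^7) = 5280.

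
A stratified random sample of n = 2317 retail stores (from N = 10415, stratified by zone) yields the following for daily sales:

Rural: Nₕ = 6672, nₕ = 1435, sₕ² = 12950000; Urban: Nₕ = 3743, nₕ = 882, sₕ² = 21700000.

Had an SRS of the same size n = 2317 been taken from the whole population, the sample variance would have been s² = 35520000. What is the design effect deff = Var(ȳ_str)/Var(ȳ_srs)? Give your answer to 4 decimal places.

0.4477

Var(ȳ_str) = Σ Wₕ²(1−fₕ)sₕ²/nₕ with Wₕ = Nₕ/10415:
  Rural: (6672/10415)²·(1−1435/6672)·12950000/1435 = 2906.9525
  Urban: (3743/10415)²·(1−882/3743)·21700000/882 = 2428.9036
  → Var(ȳ_str) = 5335.8561.
Var(ȳ_srs) = (1 − 2317/10415)·35520000/2317 = 11919.703.
deff = 5335.8561 / 11919.703 = 0.4477.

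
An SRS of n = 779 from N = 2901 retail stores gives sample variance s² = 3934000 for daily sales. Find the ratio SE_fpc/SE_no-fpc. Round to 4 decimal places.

f = n/N = 779/2901 = 0.26852809.
SE_no-fpc = √(s²/n) = 71.063804; SE_fpc = √((1−f)s²/n) = 60.778122.
Ratio = √(1−f) = 0.85526131.

0.8553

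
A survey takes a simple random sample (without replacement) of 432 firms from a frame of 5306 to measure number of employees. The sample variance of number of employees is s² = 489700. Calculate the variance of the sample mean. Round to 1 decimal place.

Under SRS without replacement, Var(ȳ) = (1 − f)·s²/n with f = n/N = 432/5306 = 0.08141726.
Var(ȳ) = (1 − 0.08141726)·489700/432 = 0.91858274·1133.5648 = 1041.2731.

1041.3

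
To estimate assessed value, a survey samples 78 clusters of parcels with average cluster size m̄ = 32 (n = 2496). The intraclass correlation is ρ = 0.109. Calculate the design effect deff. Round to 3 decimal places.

4.379

deff = 1 + (32 − 1)·0.109 = 1 + 3.379 = 4.379.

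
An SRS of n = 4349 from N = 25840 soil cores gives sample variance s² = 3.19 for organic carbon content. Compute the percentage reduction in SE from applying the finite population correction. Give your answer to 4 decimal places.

f = n/N = 4349/25840 = 0.16830495.
SE_no-fpc = √(s²/n) = 0.027083241; SE_fpc = √((1−f)s²/n) = 0.024699189.
Ratio = √(1−f) = 0.91197316. Reduction = 100·(1 − 0.91197316) = 8.8027%.

8.8027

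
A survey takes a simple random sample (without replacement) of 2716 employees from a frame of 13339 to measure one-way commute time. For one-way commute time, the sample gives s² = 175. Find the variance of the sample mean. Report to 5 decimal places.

0.05131

Under SRS without replacement, Var(ȳ) = (1 − f)·s²/n with f = n/N = 2716/13339 = 0.20361346.
Var(ȳ) = (1 − 0.20361346)·175/2716 = 0.79638654·0.06443299 = 0.051313565.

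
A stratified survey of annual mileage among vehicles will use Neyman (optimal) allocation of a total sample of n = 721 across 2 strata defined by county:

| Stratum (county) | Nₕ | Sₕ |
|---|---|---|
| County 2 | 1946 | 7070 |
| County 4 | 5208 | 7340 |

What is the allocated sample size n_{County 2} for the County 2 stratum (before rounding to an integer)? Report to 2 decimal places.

Neyman allocation: nₕ = n·NₕSₕ / Σⱼ NⱼSⱼ.
Σ NⱼSⱼ = 1946·7070 + 5208·7340 = 5.198494 × 10^7.
n_{County 2} = 721·1946·7070 / (5.198494 × 10^7) = 190.82.

190.82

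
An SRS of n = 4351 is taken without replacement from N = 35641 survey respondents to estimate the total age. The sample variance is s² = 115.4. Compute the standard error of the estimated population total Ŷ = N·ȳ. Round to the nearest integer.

5439

Var(Ŷ) = N²·Var(ȳ) = N²·(1 − n/N)·s²/n.
f = 4351/35641 = 0.12207851; Var(ȳ) = 0.87792149·115.4/4351 = 0.023284794.
Var(Ŷ) = 35641² · 0.023284794 = 2.9578229 × 10^7.
SE(Ŷ) = √(2.9578229 × 10^7) = 5439.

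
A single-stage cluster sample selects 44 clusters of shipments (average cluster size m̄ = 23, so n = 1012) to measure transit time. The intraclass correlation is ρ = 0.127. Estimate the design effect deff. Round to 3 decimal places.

3.794

deff = 1 + (23 − 1)·0.127 = 1 + 2.794 = 3.794.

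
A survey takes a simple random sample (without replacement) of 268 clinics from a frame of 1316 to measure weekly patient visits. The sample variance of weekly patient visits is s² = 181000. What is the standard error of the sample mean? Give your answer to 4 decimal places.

23.1913

Under SRS without replacement, Var(ȳ) = (1 − f)·s²/n with f = n/N = 268/1316 = 0.20364742.
Var(ȳ) = (1 − 0.20364742)·181000/268 = 0.79635258·675.37313 = 537.83514.
SE(ȳ) = √(537.83514) = 23.1913.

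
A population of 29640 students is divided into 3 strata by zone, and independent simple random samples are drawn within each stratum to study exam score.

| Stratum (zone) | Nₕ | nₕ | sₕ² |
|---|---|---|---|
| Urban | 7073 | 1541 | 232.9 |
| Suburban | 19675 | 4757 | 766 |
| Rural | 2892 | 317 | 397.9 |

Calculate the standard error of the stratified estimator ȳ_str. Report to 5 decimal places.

Var(ȳ_str) = Σₕ Wₕ²(1 − fₕ)sₕ²/nₕ with Wₕ = Nₕ/N, N = 29640.
Urban: Wₕ = 0.23863023; term = 0.23863023²·(1 − 0.21787078)·232.9/1541 = 0.0067312587.
Suburban: Wₕ = 0.66379892; term = 0.66379892²·(1 − 0.24177891)·766/4757 = 0.053797806.
Rural: Wₕ = 0.09757085; term = 0.09757085²·(1 − 0.10961272)·397.9/317 = 0.010639808.
Sum = 0.071168873.
SE = √(0.071168873) = 0.26677.

0.26677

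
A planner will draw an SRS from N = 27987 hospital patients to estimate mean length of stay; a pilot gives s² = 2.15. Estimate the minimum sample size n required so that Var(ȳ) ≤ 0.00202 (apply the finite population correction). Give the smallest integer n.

1026

Without fpc, n₀ = s²/D = 2.15/0.00202 = 1064.3564.
With fpc, (1 − n/N)·s²/n ≤ D requires n ≥ n₀/(1 + n₀/N) = 1064.3564/(1 + 1064.3564/27987) = 1025.3615.
Rounding up, n = 1026.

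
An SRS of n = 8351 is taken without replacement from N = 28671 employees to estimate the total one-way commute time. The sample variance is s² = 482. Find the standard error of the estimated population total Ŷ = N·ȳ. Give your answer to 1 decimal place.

5798.8

Var(Ŷ) = N²·Var(ȳ) = N²·(1 − n/N)·s²/n.
f = 8351/28671 = 0.29126992; Var(ȳ) = 0.70873008·482/8351 = 0.040906226.
Var(Ŷ) = 28671² · 0.040906226 = 3.3625991 × 10^7.
SE(Ŷ) = √(3.3625991 × 10^7) = 5798.8.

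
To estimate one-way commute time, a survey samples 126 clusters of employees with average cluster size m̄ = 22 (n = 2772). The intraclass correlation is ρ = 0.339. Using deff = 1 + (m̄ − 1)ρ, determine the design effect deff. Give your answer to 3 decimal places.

deff = 1 + (22 − 1)·0.339 = 1 + 7.119 = 8.119.

8.119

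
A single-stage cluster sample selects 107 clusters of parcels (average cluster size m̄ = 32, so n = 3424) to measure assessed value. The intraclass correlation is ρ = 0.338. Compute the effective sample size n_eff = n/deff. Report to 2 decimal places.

298.31

deff = 1 + (32 − 1)·0.338 = 1 + 10.478 = 11.478.
n_eff = 3424 / 11.478 = 298.31.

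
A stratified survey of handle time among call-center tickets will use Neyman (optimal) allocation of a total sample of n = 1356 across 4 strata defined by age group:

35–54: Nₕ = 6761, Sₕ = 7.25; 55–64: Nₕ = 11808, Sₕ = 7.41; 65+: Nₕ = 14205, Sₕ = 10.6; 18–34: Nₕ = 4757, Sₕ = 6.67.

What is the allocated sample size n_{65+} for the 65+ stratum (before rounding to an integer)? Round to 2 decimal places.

Neyman allocation: nₕ = n·NₕSₕ / Σⱼ NⱼSⱼ.
Σ NⱼSⱼ = 6761·7.25 + 11808·7.41 + 14205·10.6 + 4757·6.67 = 318816.72.
n_{65+} = 1356·14205·10.6 / 318816.72 = 640.42.

640.42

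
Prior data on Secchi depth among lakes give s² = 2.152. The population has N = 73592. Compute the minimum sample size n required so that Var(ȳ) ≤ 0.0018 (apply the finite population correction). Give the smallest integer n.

1177

Without fpc, n₀ = s²/D = 2.152/0.0018 = 1195.5556.
With fpc, (1 − n/N)·s²/n ≤ D requires n ≥ n₀/(1 + n₀/N) = 1195.5556/(1 + 1195.5556/73592) = 1176.4434.
Rounding up, n = 1177.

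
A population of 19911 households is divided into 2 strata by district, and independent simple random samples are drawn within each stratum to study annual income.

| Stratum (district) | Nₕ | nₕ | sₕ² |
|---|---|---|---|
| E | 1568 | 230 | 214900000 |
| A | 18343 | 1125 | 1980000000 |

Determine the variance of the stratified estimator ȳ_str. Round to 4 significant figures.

1.407 × 10^6

Var(ȳ_str) = Σₕ Wₕ²(1 − fₕ)sₕ²/nₕ with Wₕ = Nₕ/N, N = 19911.
E: Wₕ = 0.07875044; term = 0.07875044²·(1 − 0.14668367)·214900000/230 = 4944.5253.
A: Wₕ = 0.92124956; term = 0.92124956²·(1 − 0.06133130)·1980000000/1125 = 1.4021019 × 10^6.
Sum = 1.4070464 × 10^6.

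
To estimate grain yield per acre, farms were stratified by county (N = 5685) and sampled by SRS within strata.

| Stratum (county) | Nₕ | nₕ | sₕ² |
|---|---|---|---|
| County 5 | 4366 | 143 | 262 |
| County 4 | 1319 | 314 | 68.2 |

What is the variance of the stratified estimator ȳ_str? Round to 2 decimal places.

Var(ȳ_str) = Σₕ Wₕ²(1 − fₕ)sₕ²/nₕ with Wₕ = Nₕ/N, N = 5685.
County 5: Wₕ = 0.76798593; term = 0.76798593²·(1 − 0.03275309)·262/143 = 1.0452234.
County 4: Wₕ = 0.23201407; term = 0.23201407²·(1 − 0.23805914)·68.2/314 = 0.0089085013.
Sum = 1.0541319.

1.05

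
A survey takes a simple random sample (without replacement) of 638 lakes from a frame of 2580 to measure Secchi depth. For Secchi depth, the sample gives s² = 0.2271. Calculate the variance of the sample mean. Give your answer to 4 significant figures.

2.679 × 10^-4

Under SRS without replacement, Var(ȳ) = (1 − f)·s²/n with f = n/N = 638/2580 = 0.24728682.
Var(ȳ) = (1 − 0.24728682)·0.2271/638 = 0.75271318·3.5595611 × 10^-4 = 2.6793286 × 10^-4.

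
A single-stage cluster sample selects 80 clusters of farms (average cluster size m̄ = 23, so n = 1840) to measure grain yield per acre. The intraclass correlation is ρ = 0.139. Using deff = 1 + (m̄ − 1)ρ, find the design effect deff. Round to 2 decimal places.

4.06

deff = 1 + (23 − 1)·0.139 = 1 + 3.058 = 4.058.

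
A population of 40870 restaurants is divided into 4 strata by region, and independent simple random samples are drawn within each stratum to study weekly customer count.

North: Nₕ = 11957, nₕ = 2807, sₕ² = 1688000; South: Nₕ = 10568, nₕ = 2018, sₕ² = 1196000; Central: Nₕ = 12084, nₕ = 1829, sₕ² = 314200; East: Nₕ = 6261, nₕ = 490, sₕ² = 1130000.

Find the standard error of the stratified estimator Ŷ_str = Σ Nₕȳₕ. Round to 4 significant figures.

473200

Var(Ŷ_str) = Σₕ Nₕ²(1 − fₕ)sₕ²/nₕ.
North: 11957²·(1 − 2807/11957)·1688000/2807 = 6.579204 × 10^10.
South: 10568²·(1 − 2018/10568)·1196000/2018 = 5.3551167 × 10^10.
Central: 12084²·(1 − 1829/12084)·314200/1829 = 2.1288196 × 10^10.
East: 6261²·(1 − 490/6261)·1130000/490 = 8.3325349 × 10^10.
Sum = 2.2395675 × 10^11.
SE = √(2.2395675 × 10^11) = 473200.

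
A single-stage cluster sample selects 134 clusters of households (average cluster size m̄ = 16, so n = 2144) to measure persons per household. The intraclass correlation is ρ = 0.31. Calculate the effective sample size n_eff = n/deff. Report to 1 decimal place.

deff = 1 + (16 − 1)·0.31 = 1 + 4.65 = 5.65.
n_eff = 2144 / 5.65 = 379.5.

379.5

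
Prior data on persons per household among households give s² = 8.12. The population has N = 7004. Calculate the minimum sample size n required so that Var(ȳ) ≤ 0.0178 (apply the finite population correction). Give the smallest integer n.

429

Without fpc, n₀ = s²/D = 8.12/0.0178 = 456.1798.
With fpc, (1 − n/N)·s²/n ≤ D requires n ≥ n₀/(1 + n₀/N) = 456.1798/(1 + 456.1798/7004) = 428.2850.
Rounding up, n = 429.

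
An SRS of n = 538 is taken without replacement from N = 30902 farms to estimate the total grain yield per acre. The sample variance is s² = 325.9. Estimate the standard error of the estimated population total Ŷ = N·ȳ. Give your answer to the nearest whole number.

23841

Var(Ŷ) = N²·Var(ȳ) = N²·(1 − n/N)·s²/n.
f = 538/30902 = 0.01740988; Var(ȳ) = 0.98259012·325.9/538 = 0.59521584.
Var(Ŷ) = 30902² · 0.59521584 = 5.6839161 × 10^8.
SE(Ŷ) = √(5.6839161 × 10^8) = 23841.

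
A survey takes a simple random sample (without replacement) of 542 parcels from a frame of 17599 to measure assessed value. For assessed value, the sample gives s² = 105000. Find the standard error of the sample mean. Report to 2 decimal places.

Under SRS without replacement, Var(ȳ) = (1 − f)·s²/n with f = n/N = 542/17599 = 0.03079720.
Var(ȳ) = (1 − 0.03079720)·105000/542 = 0.96920280·193.72694 = 187.76069.
SE(ȳ) = √(187.76069) = 13.70.

13.70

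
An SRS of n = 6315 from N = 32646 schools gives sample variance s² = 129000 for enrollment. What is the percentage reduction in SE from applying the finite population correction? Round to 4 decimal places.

f = n/N = 6315/32646 = 0.19343871.
SE_no-fpc = √(s²/n) = 4.5196851; SE_fpc = √((1−f)s²/n) = 4.059073.
Ratio = √(1−f) = 0.89808758. Reduction = 100·(1 − 0.89808758) = 10.1912%.

10.1912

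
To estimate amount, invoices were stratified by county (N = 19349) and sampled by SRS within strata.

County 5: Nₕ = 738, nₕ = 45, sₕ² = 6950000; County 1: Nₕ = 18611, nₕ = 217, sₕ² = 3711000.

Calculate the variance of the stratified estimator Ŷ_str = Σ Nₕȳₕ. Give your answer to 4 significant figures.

Var(Ŷ_str) = Σₕ Nₕ²(1 − fₕ)sₕ²/nₕ.
County 5: 738²·(1 − 45/738)·6950000/45 = 7.898814 × 10^10.
County 1: 18611²·(1 − 217/18611)·3711000/217 = 5.8543288 × 10^12.
Sum = 5.9333169 × 10^12.

5.933 × 10^12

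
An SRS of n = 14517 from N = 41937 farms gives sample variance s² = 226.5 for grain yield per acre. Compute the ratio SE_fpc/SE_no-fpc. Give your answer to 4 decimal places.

f = n/N = 14517/41937 = 0.34616210.
SE_no-fpc = √(s²/n) = 0.12490956; SE_fpc = √((1−f)s²/n) = 0.10100217.
Ratio = √(1−f) = 0.80860244.

0.8086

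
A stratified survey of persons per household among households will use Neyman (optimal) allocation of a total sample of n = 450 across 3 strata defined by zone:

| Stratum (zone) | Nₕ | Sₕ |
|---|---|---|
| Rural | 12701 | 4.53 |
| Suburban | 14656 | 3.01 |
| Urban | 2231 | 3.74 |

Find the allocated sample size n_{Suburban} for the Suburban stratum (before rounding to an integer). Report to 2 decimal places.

Neyman allocation: nₕ = n·NₕSₕ / Σⱼ NⱼSⱼ.
Σ NⱼSⱼ = 12701·4.53 + 14656·3.01 + 2231·3.74 = 109994.03.
n_{Suburban} = 450·14656·3.01 / 109994.03 = 180.48.

180.48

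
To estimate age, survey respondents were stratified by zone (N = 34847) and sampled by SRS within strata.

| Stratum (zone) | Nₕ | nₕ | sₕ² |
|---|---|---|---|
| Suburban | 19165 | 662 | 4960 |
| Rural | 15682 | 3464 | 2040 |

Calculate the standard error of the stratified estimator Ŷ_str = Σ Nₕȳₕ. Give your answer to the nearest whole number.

Var(Ŷ_str) = Σₕ Nₕ²(1 − fₕ)sₕ²/nₕ.
Suburban: 19165²·(1 − 662/19165)·4960/662 = 2.6568966 × 10^9.
Rural: 15682²·(1 − 3464/15682)·2040/3464 = 1.128376 × 10^8.
Sum = 2.7697342 × 10^9.
SE = √(2.7697342 × 10^9) = 52628.

52628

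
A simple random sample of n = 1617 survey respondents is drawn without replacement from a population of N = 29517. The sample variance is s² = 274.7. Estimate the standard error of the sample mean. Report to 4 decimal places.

0.4007

Under SRS without replacement, Var(ȳ) = (1 − f)·s²/n with f = n/N = 1617/29517 = 0.05478199.
Var(ȳ) = (1 − 0.05478199)·274.7/1617 = 0.94521801·0.1698825 = 0.160576.
SE(ȳ) = √(0.160576) = 0.4007.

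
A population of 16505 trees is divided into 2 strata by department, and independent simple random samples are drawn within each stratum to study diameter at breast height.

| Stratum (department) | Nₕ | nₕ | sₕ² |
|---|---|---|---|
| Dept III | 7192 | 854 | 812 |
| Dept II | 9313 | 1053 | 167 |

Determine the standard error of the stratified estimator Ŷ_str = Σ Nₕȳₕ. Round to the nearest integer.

7453

Var(Ŷ_str) = Σₕ Nₕ²(1 − fₕ)sₕ²/nₕ.
Dept III: 7192²·(1 − 854/7192)·812/854 = 4.3341114 × 10^7.
Dept II: 9313²·(1 − 1053/9313)·167/1053 = 1.2199942 × 10^7.
Sum = 5.5541056 × 10^7.
SE = √(5.5541056 × 10^7) = 7453.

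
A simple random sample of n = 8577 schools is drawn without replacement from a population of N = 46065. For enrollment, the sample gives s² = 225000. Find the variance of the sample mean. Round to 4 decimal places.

Under SRS without replacement, Var(ȳ) = (1 − f)·s²/n with f = n/N = 8577/46065 = 0.18619342.
Var(ȳ) = (1 − 0.18619342)·225000/8577 = 0.81380658·26.232949 = 21.348546.

21.3485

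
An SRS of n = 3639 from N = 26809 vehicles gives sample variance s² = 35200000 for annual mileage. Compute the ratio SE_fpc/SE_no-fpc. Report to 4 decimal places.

0.9297

f = n/N = 3639/26809 = 0.13573800.
SE_no-fpc = √(s²/n) = 98.351345; SE_fpc = √((1−f)s²/n) = 91.433009.
Ratio = √(1−f) = 0.92965693.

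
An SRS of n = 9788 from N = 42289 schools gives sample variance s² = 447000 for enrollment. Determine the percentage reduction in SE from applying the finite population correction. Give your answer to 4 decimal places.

12.3333

f = n/N = 9788/42289 = 0.23145499.
SE_no-fpc = √(s²/n) = 6.7578225; SE_fpc = √((1−f)s²/n) = 5.9243599.
Ratio = √(1−f) = 0.87666699. Reduction = 100·(1 − 0.87666699) = 12.3333%.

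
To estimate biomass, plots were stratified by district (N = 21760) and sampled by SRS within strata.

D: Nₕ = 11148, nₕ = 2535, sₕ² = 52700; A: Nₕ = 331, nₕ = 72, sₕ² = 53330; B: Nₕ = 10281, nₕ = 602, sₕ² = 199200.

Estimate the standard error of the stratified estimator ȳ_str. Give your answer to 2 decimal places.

Var(ȳ_str) = Σₕ Wₕ²(1 − fₕ)sₕ²/nₕ with Wₕ = Nₕ/N, N = 21760.
D: Wₕ = 0.51231618; term = 0.51231618²·(1 − 0.22739505)·52700/2535 = 4.2156668.
A: Wₕ = 0.01521140; term = 0.01521140²·(1 − 0.21752266)·53330/72 = 0.13410626.
B: Wₕ = 0.47247243; term = 0.47247243²·(1 − 0.05855462)·199200/602 = 69.540997.
Sum = 73.89077.
SE = √(73.89077) = 8.60.

8.60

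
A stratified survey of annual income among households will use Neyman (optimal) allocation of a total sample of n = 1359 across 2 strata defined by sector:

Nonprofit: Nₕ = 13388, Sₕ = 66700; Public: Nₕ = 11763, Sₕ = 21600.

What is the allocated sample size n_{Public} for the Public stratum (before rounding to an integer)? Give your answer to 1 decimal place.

Neyman allocation: nₕ = n·NₕSₕ / Σⱼ NⱼSⱼ.
Σ NⱼSⱼ = 13388·66700 + 11763·21600 = 1.1470604 × 10^9.
n_{Public} = 1359·11763·21600 / (1.1470604 × 10^9) = 301.0.

301.0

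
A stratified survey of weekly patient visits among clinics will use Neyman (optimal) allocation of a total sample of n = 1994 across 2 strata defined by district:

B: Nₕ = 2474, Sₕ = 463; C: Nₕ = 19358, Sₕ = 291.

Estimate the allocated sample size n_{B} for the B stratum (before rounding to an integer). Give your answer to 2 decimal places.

Neyman allocation: nₕ = n·NₕSₕ / Σⱼ NⱼSⱼ.
Σ NⱼSⱼ = 2474·463 + 19358·291 = 6.77864 × 10^6.
n_{B} = 1994·2474·463 / (6.77864 × 10^6) = 336.95.

336.95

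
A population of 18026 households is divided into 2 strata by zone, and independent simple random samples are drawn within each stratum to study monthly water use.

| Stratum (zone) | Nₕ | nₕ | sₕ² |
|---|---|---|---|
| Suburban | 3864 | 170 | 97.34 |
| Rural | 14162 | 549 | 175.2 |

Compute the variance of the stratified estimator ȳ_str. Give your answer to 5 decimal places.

0.21449

Var(ȳ_str) = Σₕ Wₕ²(1 − fₕ)sₕ²/nₕ with Wₕ = Nₕ/N, N = 18026.
Suburban: Wₕ = 0.21435704; term = 0.21435704²·(1 − 0.04399586)·97.34/170 = 0.0251523.
Rural: Wₕ = 0.78564296; term = 0.78564296²·(1 − 0.03876571)·175.2/549 = 0.1893396.
Sum = 0.2144919.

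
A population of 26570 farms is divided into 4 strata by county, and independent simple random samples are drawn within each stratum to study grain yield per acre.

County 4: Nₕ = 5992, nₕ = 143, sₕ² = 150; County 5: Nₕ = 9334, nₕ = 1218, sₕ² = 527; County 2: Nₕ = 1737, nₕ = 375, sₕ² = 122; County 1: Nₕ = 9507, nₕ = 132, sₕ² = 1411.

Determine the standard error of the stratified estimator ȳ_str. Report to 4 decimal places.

1.2038

Var(ȳ_str) = Σₕ Wₕ²(1 − fₕ)sₕ²/nₕ with Wₕ = Nₕ/N, N = 26570.
County 4: Wₕ = 0.22551750; term = 0.22551750²·(1 − 0.02386515)·150/143 = 0.052074552.
County 5: Wₕ = 0.35129846; term = 0.35129846²·(1 − 0.13049068)·527/1218 = 0.046429077.
County 2: Wₕ = 0.06537448; term = 0.06537448²·(1 − 0.21588946)·122/375 = 0.0010902407.
County 1: Wₕ = 0.35780956; term = 0.35780956²·(1 − 0.01388451)·1411/132 = 1.3495368.
Sum = 1.4491307.
SE = √(1.4491307) = 1.2038.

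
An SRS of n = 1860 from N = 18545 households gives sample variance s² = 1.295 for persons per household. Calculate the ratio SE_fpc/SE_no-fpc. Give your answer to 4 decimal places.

0.9485

f = n/N = 1860/18545 = 0.10029658.
SE_no-fpc = √(s²/n) = 0.026386295; SE_fpc = √((1−f)s²/n) = 0.025028113.
Ratio = √(1−f) = 0.94852698.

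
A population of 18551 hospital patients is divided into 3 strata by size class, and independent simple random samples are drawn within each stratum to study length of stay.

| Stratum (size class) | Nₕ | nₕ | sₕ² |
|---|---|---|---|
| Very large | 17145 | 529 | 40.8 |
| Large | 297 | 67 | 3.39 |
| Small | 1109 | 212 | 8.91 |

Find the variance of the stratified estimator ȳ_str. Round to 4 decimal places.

0.0640

Var(ȳ_str) = Σₕ Wₕ²(1 − fₕ)sₕ²/nₕ with Wₕ = Nₕ/N, N = 18551.
Very large: Wₕ = 0.92420894; term = 0.92420894²·(1 − 0.03085448)·40.8/529 = 0.063846018.
Large: Wₕ = 0.01600992; term = 0.01600992²·(1 − 0.22558923)·3.39/67 = 1.0043256 × 10^-5.
Small: Wₕ = 0.05978114; term = 0.05978114²·(1 − 0.19116321)·8.91/212 = 1.2148738 × 10^-4.
Sum = 0.063977549.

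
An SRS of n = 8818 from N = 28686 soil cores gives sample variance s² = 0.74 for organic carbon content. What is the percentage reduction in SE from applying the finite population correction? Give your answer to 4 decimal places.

16.7772

f = n/N = 8818/28686 = 0.30739734.
SE_no-fpc = √(s²/n) = 0.0091607454; SE_fpc = √((1−f)s²/n) = 0.0076238245.
Ratio = √(1−f) = 0.83222753. Reduction = 100·(1 − 0.83222753) = 16.7772%.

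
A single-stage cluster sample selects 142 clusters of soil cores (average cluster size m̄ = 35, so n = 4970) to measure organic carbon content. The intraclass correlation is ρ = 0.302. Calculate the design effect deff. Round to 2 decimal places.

deff = 1 + (35 − 1)·0.302 = 1 + 10.268 = 11.268.

11.27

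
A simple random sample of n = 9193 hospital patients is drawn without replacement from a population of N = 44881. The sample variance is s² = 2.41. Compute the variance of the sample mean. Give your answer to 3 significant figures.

2.08 × 10^-4

Under SRS without replacement, Var(ȳ) = (1 − f)·s²/n with f = n/N = 9193/44881 = 0.20483055.
Var(ȳ) = (1 − 0.20483055)·2.41/9193 = 0.79516945·2.6215599 × 10^-4 = 2.0845843 × 10^-4.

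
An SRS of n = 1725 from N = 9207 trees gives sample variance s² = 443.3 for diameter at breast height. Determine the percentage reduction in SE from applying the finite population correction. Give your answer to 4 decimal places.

9.8533

f = n/N = 1725/9207 = 0.18735745.
SE_no-fpc = √(s²/n) = 0.50693738; SE_fpc = √((1−f)s²/n) = 0.45698726.
Ratio = √(1−f) = 0.90146689. Reduction = 100·(1 − 0.90146689) = 9.8533%.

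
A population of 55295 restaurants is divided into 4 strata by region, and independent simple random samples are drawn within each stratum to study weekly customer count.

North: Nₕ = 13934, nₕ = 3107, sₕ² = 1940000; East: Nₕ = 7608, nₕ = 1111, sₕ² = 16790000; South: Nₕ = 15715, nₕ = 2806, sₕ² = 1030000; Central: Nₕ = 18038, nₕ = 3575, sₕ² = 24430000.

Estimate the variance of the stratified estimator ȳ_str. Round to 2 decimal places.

882.55

Var(ȳ_str) = Σₕ Wₕ²(1 − fₕ)sₕ²/nₕ with Wₕ = Nₕ/N, N = 55295.
North: Wₕ = 0.25199385; term = 0.25199385²·(1 − 0.22297976)·1940000/3107 = 30.808652.
East: Wₕ = 0.13758929; term = 0.13758929²·(1 − 0.14603049)·16790000/1111 = 244.31396.
South: Wₕ = 0.28420291; term = 0.28420291²·(1 − 0.17855552)·1030000/2806 = 24.354814.
Central: Wₕ = 0.32621394; term = 0.32621394²·(1 − 0.19819270)·24430000/3575 = 583.07237.
Sum = 882.5498.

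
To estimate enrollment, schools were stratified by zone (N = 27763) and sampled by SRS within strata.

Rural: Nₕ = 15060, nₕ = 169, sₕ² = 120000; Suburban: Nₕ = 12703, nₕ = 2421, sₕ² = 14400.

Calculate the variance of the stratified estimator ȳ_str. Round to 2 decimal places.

207.60

Var(ȳ_str) = Σₕ Wₕ²(1 − fₕ)sₕ²/nₕ with Wₕ = Nₕ/N, N = 27763.
Rural: Wₕ = 0.54244858; term = 0.54244858²·(1 − 0.01122178)·120000/169 = 206.59062.
Suburban: Wₕ = 0.45755142; term = 0.45755142²·(1 − 0.19058490)·14400/2421 = 1.0079032.
Sum = 207.59852.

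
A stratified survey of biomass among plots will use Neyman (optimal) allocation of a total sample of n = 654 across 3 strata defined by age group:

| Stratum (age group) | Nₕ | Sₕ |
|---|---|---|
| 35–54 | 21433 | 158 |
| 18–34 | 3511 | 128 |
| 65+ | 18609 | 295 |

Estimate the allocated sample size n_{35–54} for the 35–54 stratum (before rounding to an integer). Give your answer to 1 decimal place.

Neyman allocation: nₕ = n·NₕSₕ / Σⱼ NⱼSⱼ.
Σ NⱼSⱼ = 21433·158 + 3511·128 + 18609·295 = 9.325477 × 10^6.
n_{35–54} = 654·21433·158 / (9.325477 × 10^6) = 237.5.

237.5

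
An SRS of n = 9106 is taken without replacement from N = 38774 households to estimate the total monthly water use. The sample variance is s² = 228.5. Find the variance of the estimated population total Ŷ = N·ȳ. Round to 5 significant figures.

2.8866 × 10^7

Var(Ŷ) = N²·Var(ȳ) = N²·(1 − n/N)·s²/n.
f = 9106/38774 = 0.23484809; Var(ȳ) = 0.76515191·228.5/9106 = 0.019200221.
Var(Ŷ) = 38774² · 0.019200221 = 2.8866055 × 10^7.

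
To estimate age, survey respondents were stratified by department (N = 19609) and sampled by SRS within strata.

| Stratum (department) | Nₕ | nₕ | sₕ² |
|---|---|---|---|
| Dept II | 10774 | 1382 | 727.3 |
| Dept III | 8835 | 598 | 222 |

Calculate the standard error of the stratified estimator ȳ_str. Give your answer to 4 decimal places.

0.4569

Var(ȳ_str) = Σₕ Wₕ²(1 − fₕ)sₕ²/nₕ with Wₕ = Nₕ/N, N = 19609.
Dept II: Wₕ = 0.54944158; term = 0.54944158²·(1 − 0.12827177)·727.3/1382 = 0.1384936.
Dept III: Wₕ = 0.45055842; term = 0.45055842²·(1 − 0.06768534)·222/598 = 0.070261354.
Sum = 0.20875495.
SE = √(0.20875495) = 0.4569.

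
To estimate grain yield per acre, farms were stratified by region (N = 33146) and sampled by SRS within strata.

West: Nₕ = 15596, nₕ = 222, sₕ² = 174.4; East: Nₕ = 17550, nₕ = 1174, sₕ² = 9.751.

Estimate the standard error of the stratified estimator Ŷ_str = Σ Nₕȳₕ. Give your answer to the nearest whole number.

Var(Ŷ_str) = Σₕ Nₕ²(1 − fₕ)sₕ²/nₕ.
West: 15596²·(1 − 222/15596)·174.4/222 = 1.8836214 × 10^8.
East: 17550²·(1 − 1174/17550)·9.751/1174 = 2.3870747 × 10^6.
Sum = 1.9074921 × 10^8.
SE = √(1.9074921 × 10^8) = 13811.

13811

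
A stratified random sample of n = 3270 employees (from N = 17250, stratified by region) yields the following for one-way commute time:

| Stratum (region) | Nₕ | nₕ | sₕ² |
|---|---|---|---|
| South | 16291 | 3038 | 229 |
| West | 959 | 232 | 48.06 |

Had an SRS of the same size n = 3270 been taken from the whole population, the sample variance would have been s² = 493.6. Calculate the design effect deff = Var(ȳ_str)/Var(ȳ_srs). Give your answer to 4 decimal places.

0.4510

Var(ȳ_str) = Σ Wₕ²(1−fₕ)sₕ²/nₕ with Wₕ = Nₕ/17250:
  South: (16291/17250)²·(1−3038/16291)·229/3038 = 0.054692963
  West: (959/17250)²·(1−232/959)·48.06/232 = 4.853674 × 10^-4
  → Var(ȳ_str) = 0.05517833.
Var(ȳ_srs) = (1 − 3270/17250)·493.6/3270 = 0.12233352.
deff = 0.05517833 / 0.12233352 = 0.4510.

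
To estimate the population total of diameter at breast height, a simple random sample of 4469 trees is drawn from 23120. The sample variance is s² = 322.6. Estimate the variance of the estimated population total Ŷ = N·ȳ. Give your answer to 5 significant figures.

3.1127 × 10^7

Var(Ŷ) = N²·Var(ȳ) = N²·(1 − n/N)·s²/n.
f = 4469/23120 = 0.19329585; Var(ȳ) = 0.80670415·322.6/4469 = 0.058232884.
Var(Ŷ) = 23120² · 0.058232884 = 3.112748 × 10^7.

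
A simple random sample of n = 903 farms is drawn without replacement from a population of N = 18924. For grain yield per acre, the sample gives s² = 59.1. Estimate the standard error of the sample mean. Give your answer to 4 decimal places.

Under SRS without replacement, Var(ȳ) = (1 − f)·s²/n with f = n/N = 903/18924 = 0.04771718.
Var(ȳ) = (1 − 0.04771718)·59.1/903 = 0.95228282·0.065448505 = 0.062325487.
SE(ȳ) = √(0.062325487) = 0.2497.

0.2497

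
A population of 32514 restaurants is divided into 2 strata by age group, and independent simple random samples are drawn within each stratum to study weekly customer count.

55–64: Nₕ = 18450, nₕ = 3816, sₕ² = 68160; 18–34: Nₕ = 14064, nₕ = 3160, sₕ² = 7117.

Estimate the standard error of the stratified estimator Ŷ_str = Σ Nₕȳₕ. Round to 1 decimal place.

Var(Ŷ_str) = Σₕ Nₕ²(1 − fₕ)sₕ²/nₕ.
55–64: 18450²·(1 − 3816/18450)·68160/3816 = 4.8225933 × 10^9.
18–34: 14064²·(1 − 3160/14064)·7117/3160 = 3.4538588 × 10^8.
Sum = 5.1679792 × 10^9.
SE = √(5.1679792 × 10^9) = 71888.7.

71888.7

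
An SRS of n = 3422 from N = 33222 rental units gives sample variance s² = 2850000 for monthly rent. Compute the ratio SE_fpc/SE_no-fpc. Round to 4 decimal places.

0.9471

f = n/N = 3422/33222 = 0.10300403.
SE_no-fpc = √(s²/n) = 28.859076; SE_fpc = √((1−f)s²/n) = 27.332394.
Ratio = √(1−f) = 0.94709871.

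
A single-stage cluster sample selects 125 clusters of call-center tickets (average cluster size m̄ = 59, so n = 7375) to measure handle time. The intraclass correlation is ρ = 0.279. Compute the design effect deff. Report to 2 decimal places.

17.18

deff = 1 + (59 − 1)·0.279 = 1 + 16.182 = 17.182.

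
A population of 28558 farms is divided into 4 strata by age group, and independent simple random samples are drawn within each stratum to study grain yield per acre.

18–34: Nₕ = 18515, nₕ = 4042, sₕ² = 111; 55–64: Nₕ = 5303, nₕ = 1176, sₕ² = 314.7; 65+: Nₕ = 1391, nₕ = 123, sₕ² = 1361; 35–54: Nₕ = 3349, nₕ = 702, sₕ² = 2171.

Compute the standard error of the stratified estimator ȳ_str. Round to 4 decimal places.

Var(ȳ_str) = Σₕ Wₕ²(1 − fₕ)sₕ²/nₕ with Wₕ = Nₕ/N, N = 28558.
18–34: Wₕ = 0.64832971; term = 0.64832971²·(1 − 0.21830948)·111/4042 = 0.0090230501.
55–64: Wₕ = 0.18569228; term = 0.18569228²·(1 − 0.22176127)·314.7/1176 = 0.0071810829.
65+: Wₕ = 0.04870789; term = 0.04870789²·(1 − 0.08842559)·1361/123 = 0.023930062.
35–54: Wₕ = 0.11727012; term = 0.11727012²·(1 − 0.20961481)·2171/702 = 0.03361524.
Sum = 0.073749435.
SE = √(0.073749435) = 0.2716.

0.2716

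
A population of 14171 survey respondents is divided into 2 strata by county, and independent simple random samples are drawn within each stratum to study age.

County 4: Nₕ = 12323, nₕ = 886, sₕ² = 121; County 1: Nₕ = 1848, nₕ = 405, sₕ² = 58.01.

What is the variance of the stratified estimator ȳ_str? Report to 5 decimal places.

Var(ȳ_str) = Σₕ Wₕ²(1 − fₕ)sₕ²/nₕ with Wₕ = Nₕ/N, N = 14171.
County 4: Wₕ = 0.86959283; term = 0.86959283²·(1 − 0.07189808)·121/886 = 0.095847154.
County 1: Wₕ = 0.13040717; term = 0.13040717²·(1 − 0.21915584)·58.01/405 = 0.0019020203.
Sum = 0.097749174.

0.09775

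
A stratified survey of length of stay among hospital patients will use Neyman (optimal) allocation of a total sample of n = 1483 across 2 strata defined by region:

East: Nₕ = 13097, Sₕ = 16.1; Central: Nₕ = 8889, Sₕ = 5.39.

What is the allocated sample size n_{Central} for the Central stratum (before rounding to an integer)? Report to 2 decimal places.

274.58

Neyman allocation: nₕ = n·NₕSₕ / Σⱼ NⱼSⱼ.
Σ NⱼSⱼ = 13097·16.1 + 8889·5.39 = 258773.41.
n_{Central} = 1483·8889·5.39 / 258773.41 = 274.58.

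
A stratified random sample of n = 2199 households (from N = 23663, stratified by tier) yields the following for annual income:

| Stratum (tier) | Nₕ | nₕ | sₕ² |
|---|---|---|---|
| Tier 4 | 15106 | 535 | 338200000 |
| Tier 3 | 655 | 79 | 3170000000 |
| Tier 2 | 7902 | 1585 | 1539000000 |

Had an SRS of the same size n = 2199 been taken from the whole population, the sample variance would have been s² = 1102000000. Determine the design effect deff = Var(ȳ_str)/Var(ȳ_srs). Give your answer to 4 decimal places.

Var(ȳ_str) = Σ Wₕ²(1−fₕ)sₕ²/nₕ with Wₕ = Nₕ/23663:
  Tier 4: (15106/23663)²·(1−535/15106)·338200000/535 = 248495.8
  Tier 3: (655/23663)²·(1−79/655)·3170000000/79 = 27036.866
  Tier 2: (7902/23663)²·(1−1585/7902)·1539000000/1585 = 86560.08
  → Var(ȳ_str) = 362092.75.
Var(ȳ_srs) = (1 − 2199/23663)·1102000000/2199 = 454566.28.
deff = 362092.75 / 454566.28 = 0.7966.

0.7966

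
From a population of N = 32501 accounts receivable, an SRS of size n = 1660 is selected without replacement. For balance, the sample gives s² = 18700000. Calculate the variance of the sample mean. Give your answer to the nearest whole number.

10690

Under SRS without replacement, Var(ȳ) = (1 − f)·s²/n with f = n/N = 1660/32501 = 0.05107535.
Var(ȳ) = (1 − 0.05107535)·18700000/1660 = 0.94892465·11265.06 = 10689.693.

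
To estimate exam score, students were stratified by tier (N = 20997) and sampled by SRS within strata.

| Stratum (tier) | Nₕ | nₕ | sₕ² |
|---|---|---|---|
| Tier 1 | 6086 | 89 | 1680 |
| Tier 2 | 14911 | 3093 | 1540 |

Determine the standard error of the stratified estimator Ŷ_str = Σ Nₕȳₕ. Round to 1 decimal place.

27869.1

Var(Ŷ_str) = Σₕ Nₕ²(1 − fₕ)sₕ²/nₕ.
Tier 1: 6086²·(1 − 89/6086)·1680/89 = 6.8894614 × 10^8.
Tier 2: 14911²·(1 − 3093/14911)·1540/3093 = 8.7738773 × 10^7.
Sum = 7.7668491 × 10^8.
SE = √(7.7668491 × 10^8) = 27869.1.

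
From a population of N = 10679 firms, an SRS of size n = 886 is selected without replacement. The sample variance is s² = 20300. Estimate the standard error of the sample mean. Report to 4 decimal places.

Under SRS without replacement, Var(ȳ) = (1 − f)·s²/n with f = n/N = 886/10679 = 0.08296657.
Var(ȳ) = (1 − 0.08296657)·20300/886 = 0.91703343·22.911964 = 21.011037.
SE(ȳ) = √(21.011037) = 4.5838.

4.5838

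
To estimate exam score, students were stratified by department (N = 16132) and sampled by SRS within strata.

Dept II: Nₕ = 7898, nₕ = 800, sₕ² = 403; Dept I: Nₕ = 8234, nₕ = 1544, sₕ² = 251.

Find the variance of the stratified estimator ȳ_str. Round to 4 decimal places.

0.1429

Var(ȳ_str) = Σₕ Wₕ²(1 − fₕ)sₕ²/nₕ with Wₕ = Nₕ/N, N = 16132.
Dept II: Wₕ = 0.48958592; term = 0.48958592²·(1 − 0.10129147)·403/800 = 0.1085155.
Dept I: Wₕ = 0.51041408; term = 0.51041408²·(1 − 0.18751518)·251/1544 = 0.034410183.
Sum = 0.14292568.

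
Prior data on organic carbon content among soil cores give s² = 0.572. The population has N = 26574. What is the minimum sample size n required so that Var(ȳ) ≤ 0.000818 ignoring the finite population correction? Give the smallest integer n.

700

Without fpc, n₀ = s²/D = 0.572/0.000818 = 699.2665.
Rounding up, n = 700.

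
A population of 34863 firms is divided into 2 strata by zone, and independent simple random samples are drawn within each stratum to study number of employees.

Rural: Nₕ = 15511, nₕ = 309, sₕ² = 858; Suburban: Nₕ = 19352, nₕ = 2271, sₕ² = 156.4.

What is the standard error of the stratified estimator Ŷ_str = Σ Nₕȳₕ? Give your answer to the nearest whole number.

Var(Ŷ_str) = Σₕ Nₕ²(1 − fₕ)sₕ²/nₕ.
Rural: 15511²·(1 − 309/15511)·858/309 = 6.5474069 × 10^8.
Suburban: 19352²·(1 − 2271/19352)·156.4/2271 = 2.2764534 × 10^7.
Sum = 6.7750522 × 10^8.
SE = √(6.7750522 × 10^8) = 26029.

26029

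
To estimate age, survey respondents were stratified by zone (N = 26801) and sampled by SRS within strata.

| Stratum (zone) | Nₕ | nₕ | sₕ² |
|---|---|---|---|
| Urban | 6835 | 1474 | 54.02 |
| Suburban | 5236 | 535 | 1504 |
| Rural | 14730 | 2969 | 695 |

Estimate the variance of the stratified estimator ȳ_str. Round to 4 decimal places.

Var(ȳ_str) = Σₕ Wₕ²(1 − fₕ)sₕ²/nₕ with Wₕ = Nₕ/N, N = 26801.
Urban: Wₕ = 0.25502780; term = 0.25502780²·(1 − 0.21565472)·54.02/1474 = 0.0018695601.
Suburban: Wₕ = 0.19536584; term = 0.19536584²·(1 − 0.10217723)·1504/535 = 0.096334522.
Rural: Wₕ = 0.54960636; term = 0.54960636²·(1 − 0.20156144)·695/2969 = 0.056457235.
Sum = 0.15466132.

0.1547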